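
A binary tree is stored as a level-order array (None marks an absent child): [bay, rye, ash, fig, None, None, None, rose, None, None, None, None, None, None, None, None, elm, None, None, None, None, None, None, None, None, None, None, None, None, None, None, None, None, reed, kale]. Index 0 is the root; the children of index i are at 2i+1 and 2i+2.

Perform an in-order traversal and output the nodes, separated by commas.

rose, reed, elm, kale, fig, rye, bay, ash

In-order visits the left subtree, then the node, then the right subtree.
At bay: go left to rye.
  At rye: go left to fig.
    At fig: go left to rose.
      At rose: no left child.
      Visit rose.
      At rose: go right to elm.
        At elm: go left to reed.
          reed is a leaf — visit reed.
        Visit elm.
        At elm: go right to kale.
          kale is a leaf — visit kale.
    Visit fig.
    At fig: no right child.
  Visit rye.
  At rye: no right child.
Visit bay.
At bay: go right to ash.
  ash is a leaf — visit ash.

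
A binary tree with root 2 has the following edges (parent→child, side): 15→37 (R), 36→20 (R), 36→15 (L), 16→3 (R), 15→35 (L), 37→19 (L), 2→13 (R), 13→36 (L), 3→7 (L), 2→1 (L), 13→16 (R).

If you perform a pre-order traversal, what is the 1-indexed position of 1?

2

Pre-order visits the node, then its left subtree, then its right subtree.
Visit 2.
At 2: go left to 1.
  1 is a leaf — visit 1.
At 2: go right to 13.
  Visit 13.
  At 13: go left to 36.
    Visit 36.
    At 36: go left to 15.
      Visit 15.
      At 15: go left to 35.
        35 is a leaf — visit 35.
      At 15: go right to 37.
        Visit 37.
        At 37: go left to 19.
          19 is a leaf — visit 19.
        At 37: no right child.
    At 36: go right to 20.
      20 is a leaf — visit 20.
  At 13: go right to 16.
    Visit 16.
    At 16: no left child.
    At 16: go right to 3.
      Visit 3.
      At 3: go left to 7.
        7 is a leaf — visit 7.
      At 3: no right child.
Full pre-order sequence: 2, 1, 13, 36, 15, 35, 37, 19, 20, 16, 3, 7.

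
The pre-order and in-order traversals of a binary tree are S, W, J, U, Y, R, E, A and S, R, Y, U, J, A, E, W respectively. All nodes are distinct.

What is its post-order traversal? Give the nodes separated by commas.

The first element of pre-order is the root; it splits in-order into left and right subtrees.
Root S: left subtree has 0 nodes { }, right has 7 {R, Y, U, J, A, E, W}.
  Root W: left subtree has 6 nodes {R, Y, U, J, A, E}, right has 0 { }.
    Root J: left subtree has 3 nodes {R, Y, U}, right has 2 {A, E}.
      Root U: left subtree has 2 nodes {R, Y}, right has 0 { }.
        Root Y: left subtree has 1 node {R}, right has 0 { }.
      Root E: left subtree has 1 node {A}, right has 0 { }.

R, Y, U, A, E, J, W, S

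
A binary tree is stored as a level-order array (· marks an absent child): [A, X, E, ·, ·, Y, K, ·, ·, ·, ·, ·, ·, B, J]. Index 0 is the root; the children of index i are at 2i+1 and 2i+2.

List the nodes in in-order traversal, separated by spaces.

In-order visits the left subtree, then the node, then the right subtree.
At A: go left to X.
  X is a leaf — visit X.
Visit A.
At A: go right to E.
  At E: go left to Y.
    Y is a leaf — visit Y.
  Visit E.
  At E: go right to K.
    At K: go left to B.
      B is a leaf — visit B.
    Visit K.
    At K: go right to J.
      J is a leaf — visit J.

X A Y E B K J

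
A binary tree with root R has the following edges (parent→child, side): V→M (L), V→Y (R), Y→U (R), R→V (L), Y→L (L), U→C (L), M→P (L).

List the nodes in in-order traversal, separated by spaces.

P M V L Y C U R

In-order visits the left subtree, then the node, then the right subtree.
At R: go left to V.
  At V: go left to M.
    At M: go left to P.
      P is a leaf — visit P.
    Visit M.
    At M: no right child.
  Visit V.
  At V: go right to Y.
    At Y: go left to L.
      L is a leaf — visit L.
    Visit Y.
    At Y: go right to U.
      At U: go left to C.
        C is a leaf — visit C.
      Visit U.
      At U: no right child.
Visit R.
At R: no right child.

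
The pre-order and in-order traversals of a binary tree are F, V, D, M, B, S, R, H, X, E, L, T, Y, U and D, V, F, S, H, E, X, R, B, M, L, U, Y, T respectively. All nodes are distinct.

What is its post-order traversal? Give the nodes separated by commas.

The first element of pre-order is the root; it splits in-order into left and right subtrees.
Root F: left subtree has 2 nodes {D, V}, right has 11 {S, H, E, X, R, B, M, L, U, Y, T}.
  Root V: left subtree has 1 node {D}, right has 0 { }.
  Root M: left subtree has 6 nodes {S, H, E, X, R, B}, right has 4 {L, U, Y, T}.
    Root B: left subtree has 5 nodes {S, H, E, X, R}, right has 0 { }.
      Root S: left subtree has 0 nodes { }, right has 4 {H, E, X, R}.
        Root R: left subtree has 3 nodes {H, E, X}, right has 0 { }.
          Root H: left subtree has 0 nodes { }, right has 2 {E, X}.
            Root X: left subtree has 1 node {E}, right has 0 { }.
    Root L: left subtree has 0 nodes { }, right has 3 {U, Y, T}.
      Root T: left subtree has 2 nodes {U, Y}, right has 0 { }.
        Root Y: left subtree has 1 node {U}, right has 0 { }.

D, V, E, X, H, R, S, B, U, Y, T, L, M, F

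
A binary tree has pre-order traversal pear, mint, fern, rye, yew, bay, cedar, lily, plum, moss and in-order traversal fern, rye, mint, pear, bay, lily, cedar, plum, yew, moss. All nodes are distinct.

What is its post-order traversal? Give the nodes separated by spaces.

The first element of pre-order is the root; it splits in-order into left and right subtrees.
Root pear: left subtree has 3 nodes {fern, rye, mint}, right has 6 {bay, lily, cedar, plum, yew, moss}.
  Root mint: left subtree has 2 nodes {fern, rye}, right has 0 { }.
    Root fern: left subtree has 0 nodes { }, right has 1 {rye}.
  Root yew: left subtree has 4 nodes {bay, lily, cedar, plum}, right has 1 {moss}.
    Root bay: left subtree has 0 nodes { }, right has 3 {lily, cedar, plum}.
      Root cedar: left subtree has 1 node {lily}, right has 1 {plum}.

rye fern mint lily plum cedar bay moss yew pear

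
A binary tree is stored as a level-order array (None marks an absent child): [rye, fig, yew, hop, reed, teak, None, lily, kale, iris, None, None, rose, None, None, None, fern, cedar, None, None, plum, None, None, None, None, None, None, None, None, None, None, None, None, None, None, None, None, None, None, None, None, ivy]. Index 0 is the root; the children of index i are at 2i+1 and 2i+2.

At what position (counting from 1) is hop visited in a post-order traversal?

Post-order visits the left subtree, then the right subtree, then the node.
At rye: go left to fig.
  At fig: go left to hop.
    At hop: go left to lily.
      At lily: no left child.
      At lily: go right to fern.
        fern is a leaf — visit fern.
      Visit lily.
    At hop: go right to kale.
      At kale: go left to cedar.
        cedar is a leaf — visit cedar.
      At kale: no right child.
      Visit kale.
    Visit hop.
  At fig: go right to reed.
    At reed: go left to iris.
      At iris: no left child.
      At iris: go right to plum.
        At plum: go left to ivy.
          ivy is a leaf — visit ivy.
        At plum: no right child.
        Visit plum.
      Visit iris.
    At reed: no right child.
    Visit reed.
  Visit fig.
At rye: go right to yew.
  At yew: go left to teak.
    At teak: no left child.
    At teak: go right to rose.
      rose is a leaf — visit rose.
    Visit teak.
  At yew: no right child.
  Visit yew.
Visit rye.
Full post-order sequence: fern, lily, cedar, kale, hop, ivy, plum, iris, reed, fig, rose, teak, yew, rye.

5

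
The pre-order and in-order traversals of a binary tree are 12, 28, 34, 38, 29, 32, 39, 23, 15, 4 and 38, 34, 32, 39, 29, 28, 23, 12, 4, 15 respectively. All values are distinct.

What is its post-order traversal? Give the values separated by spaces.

The first element of pre-order is the root; it splits in-order into left and right subtrees.
Root 12: left subtree has 7 nodes {38, 34, 32, 39, 29, 28, 23}, right has 2 {4, 15}.
  Root 28: left subtree has 5 nodes {38, 34, 32, 39, 29}, right has 1 {23}.
    Root 34: left subtree has 1 node {38}, right has 3 {32, 39, 29}.
      Root 29: left subtree has 2 nodes {32, 39}, right has 0 { }.
        Root 32: left subtree has 0 nodes { }, right has 1 {39}.
  Root 15: left subtree has 1 node {4}, right has 0 { }.

38 39 32 29 34 23 28 4 15 12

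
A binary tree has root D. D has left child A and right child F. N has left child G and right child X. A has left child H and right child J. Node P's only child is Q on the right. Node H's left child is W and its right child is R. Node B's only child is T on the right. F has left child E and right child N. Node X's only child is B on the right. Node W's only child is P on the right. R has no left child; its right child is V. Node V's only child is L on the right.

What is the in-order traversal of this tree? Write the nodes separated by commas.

W, P, Q, H, R, V, L, A, J, D, E, F, G, N, X, B, T

In-order visits the left subtree, then the node, then the right subtree.
At D: go left to A.
  At A: go left to H.
    At H: go left to W.
      At W: no left child.
      Visit W.
      At W: go right to P.
        At P: no left child.
        Visit P.
        At P: go right to Q.
          Q is a leaf — visit Q.
    Visit H.
    At H: go right to R.
      At R: no left child.
      Visit R.
      At R: go right to V.
        At V: no left child.
        Visit V.
        At V: go right to L.
          L is a leaf — visit L.
  Visit A.
  At A: go right to J.
    J is a leaf — visit J.
Visit D.
At D: go right to F.
  At F: go left to E.
    E is a leaf — visit E.
  Visit F.
  At F: go right to N.
    At N: go left to G.
      G is a leaf — visit G.
    Visit N.
    At N: go right to X.
      At X: no left child.
      Visit X.
      At X: go right to B.
        At B: no left child.
        Visit B.
        At B: go right to T.
          T is a leaf — visit T.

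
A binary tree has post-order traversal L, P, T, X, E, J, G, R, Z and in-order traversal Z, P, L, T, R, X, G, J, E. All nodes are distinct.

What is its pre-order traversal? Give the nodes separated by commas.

The last element of post-order is the root; it splits in-order into left and right subtrees.
Root Z: left subtree has 0 nodes { }, right has 8 {P, L, T, R, X, G, J, E}.
  Root R: left subtree has 3 nodes {P, L, T}, right has 4 {X, G, J, E}.
    Root T: left subtree has 2 nodes {P, L}, right has 0 { }.
      Root P: left subtree has 0 nodes { }, right has 1 {L}.
    Root G: left subtree has 1 node {X}, right has 2 {J, E}.
      Root J: left subtree has 0 nodes { }, right has 1 {E}.

Z, R, T, P, L, G, X, J, E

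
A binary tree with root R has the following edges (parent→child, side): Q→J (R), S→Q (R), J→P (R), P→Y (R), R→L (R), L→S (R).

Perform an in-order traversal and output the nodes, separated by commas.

R, L, S, Q, J, P, Y

In-order visits the left subtree, then the node, then the right subtree.
At R: no left child.
Visit R.
At R: go right to L.
  At L: no left child.
  Visit L.
  At L: go right to S.
    At S: no left child.
    Visit S.
    At S: go right to Q.
      At Q: no left child.
      Visit Q.
      At Q: go right to J.
        At J: no left child.
        Visit J.
        At J: go right to P.
          At P: no left child.
          Visit P.
          At P: go right to Y.
            Y is a leaf — visit Y.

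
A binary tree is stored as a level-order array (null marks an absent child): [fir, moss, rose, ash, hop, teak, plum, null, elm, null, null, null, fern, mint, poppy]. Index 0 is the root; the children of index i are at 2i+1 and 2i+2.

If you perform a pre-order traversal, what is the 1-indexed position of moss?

2

Pre-order visits the node, then its left subtree, then its right subtree.
Visit fir.
At fir: go left to moss.
  Visit moss.
  At moss: go left to ash.
    Visit ash.
    At ash: no left child.
    At ash: go right to elm.
      elm is a leaf — visit elm.
  At moss: go right to hop.
    hop is a leaf — visit hop.
At fir: go right to rose.
  Visit rose.
  At rose: go left to teak.
    Visit teak.
    At teak: no left child.
    At teak: go right to fern.
      fern is a leaf — visit fern.
  At rose: go right to plum.
    Visit plum.
    At plum: go left to mint.
      mint is a leaf — visit mint.
    At plum: go right to poppy.
      poppy is a leaf — visit poppy.
Full pre-order sequence: fir, moss, ash, elm, hop, rose, teak, fern, plum, mint, poppy.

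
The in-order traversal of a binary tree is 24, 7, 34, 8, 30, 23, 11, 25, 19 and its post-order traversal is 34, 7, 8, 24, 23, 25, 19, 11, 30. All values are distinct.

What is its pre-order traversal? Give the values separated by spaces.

The last element of post-order is the root; it splits in-order into left and right subtrees.
Root 30: left subtree has 4 nodes {24, 7, 34, 8}, right has 4 {23, 11, 25, 19}.
  Root 24: left subtree has 0 nodes { }, right has 3 {7, 34, 8}.
    Root 8: left subtree has 2 nodes {7, 34}, right has 0 { }.
      Root 7: left subtree has 0 nodes { }, right has 1 {34}.
  Root 11: left subtree has 1 node {23}, right has 2 {25, 19}.
    Root 19: left subtree has 1 node {25}, right has 0 { }.

30 24 8 7 34 11 23 19 25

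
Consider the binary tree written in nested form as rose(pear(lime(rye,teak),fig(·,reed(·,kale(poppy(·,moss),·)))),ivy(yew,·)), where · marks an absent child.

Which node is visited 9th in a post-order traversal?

pear

Post-order visits the left subtree, then the right subtree, then the node.
At rose: go left to pear.
  At pear: go left to lime.
    At lime: go left to rye.
      rye is a leaf — visit rye.
    At lime: go right to teak.
      teak is a leaf — visit teak.
    Visit lime.
  At pear: go right to fig.
    At fig: no left child.
    At fig: go right to reed.
      At reed: no left child.
      At reed: go right to kale.
        At kale: go left to poppy.
          At poppy: no left child.
          At poppy: go right to moss.
            moss is a leaf — visit moss.
          Visit poppy.
        At kale: no right child.
        Visit kale.
      Visit reed.
    Visit fig.
  Visit pear.
At rose: go right to ivy.
  At ivy: go left to yew.
    yew is a leaf — visit yew.
  At ivy: no right child.
  Visit ivy.
Visit rose.
Full post-order sequence: rye, teak, lime, moss, poppy, kale, reed, fig, pear, yew, ivy, rose.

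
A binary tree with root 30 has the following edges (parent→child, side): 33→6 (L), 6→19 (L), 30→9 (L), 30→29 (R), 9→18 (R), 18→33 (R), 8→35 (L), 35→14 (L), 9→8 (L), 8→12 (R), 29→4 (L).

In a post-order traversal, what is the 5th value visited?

19

Post-order visits the left subtree, then the right subtree, then the node.
At 30: go left to 9.
  At 9: go left to 8.
    At 8: go left to 35.
      At 35: go left to 14.
        14 is a leaf — visit 14.
      At 35: no right child.
      Visit 35.
    At 8: go right to 12.
      12 is a leaf — visit 12.
    Visit 8.
  At 9: go right to 18.
    At 18: no left child.
    At 18: go right to 33.
      At 33: go left to 6.
        At 6: go left to 19.
          19 is a leaf — visit 19.
        At 6: no right child.
        Visit 6.
      At 33: no right child.
      Visit 33.
    Visit 18.
  Visit 9.
At 30: go right to 29.
  At 29: go left to 4.
    4 is a leaf — visit 4.
  At 29: no right child.
  Visit 29.
Visit 30.
Full post-order sequence: 14, 35, 12, 8, 19, 6, 33, 18, 9, 4, 29, 30.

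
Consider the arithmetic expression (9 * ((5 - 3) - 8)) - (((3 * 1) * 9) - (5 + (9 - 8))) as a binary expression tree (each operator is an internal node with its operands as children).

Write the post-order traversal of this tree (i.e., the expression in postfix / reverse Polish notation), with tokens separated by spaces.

Post-order on an expression tree gives postfix notation: for each operator, emit left operand, right operand, then the operator.

9 5 3 - 8 - * 3 1 * 9 * 5 9 8 - + - -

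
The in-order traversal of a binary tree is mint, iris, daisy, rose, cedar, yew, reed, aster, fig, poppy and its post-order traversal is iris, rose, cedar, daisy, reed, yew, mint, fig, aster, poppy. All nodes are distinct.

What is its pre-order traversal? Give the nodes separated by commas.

The last element of post-order is the root; it splits in-order into left and right subtrees.
Root poppy: left subtree has 9 nodes {mint, iris, daisy, rose, cedar, yew, reed, aster, fig}, right has 0 { }.
  Root aster: left subtree has 7 nodes {mint, iris, daisy, rose, cedar, yew, reed}, right has 1 {fig}.
    Root mint: left subtree has 0 nodes { }, right has 6 {iris, daisy, rose, cedar, yew, reed}.
      Root yew: left subtree has 4 nodes {iris, daisy, rose, cedar}, right has 1 {reed}.
        Root daisy: left subtree has 1 node {iris}, right has 2 {rose, cedar}.
          Root cedar: left subtree has 1 node {rose}, right has 0 { }.

poppy, aster, mint, yew, daisy, iris, cedar, rose, reed, fig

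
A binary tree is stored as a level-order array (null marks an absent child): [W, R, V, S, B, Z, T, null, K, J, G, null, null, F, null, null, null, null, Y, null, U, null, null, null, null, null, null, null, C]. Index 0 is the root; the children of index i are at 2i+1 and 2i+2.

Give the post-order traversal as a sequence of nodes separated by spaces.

Y K S U J G B R Z C F T V W

Post-order visits the left subtree, then the right subtree, then the node.
At W: go left to R.
  At R: go left to S.
    At S: no left child.
    At S: go right to K.
      At K: no left child.
      At K: go right to Y.
        Y is a leaf — visit Y.
      Visit K.
    Visit S.
  At R: go right to B.
    At B: go left to J.
      At J: no left child.
      At J: go right to U.
        U is a leaf — visit U.
      Visit J.
    At B: go right to G.
      G is a leaf — visit G.
    Visit B.
  Visit R.
At W: go right to V.
  At V: go left to Z.
    Z is a leaf — visit Z.
  At V: go right to T.
    At T: go left to F.
      At F: no left child.
      At F: go right to C.
        C is a leaf — visit C.
      Visit F.
    At T: no right child.
    Visit T.
  Visit V.
Visit W.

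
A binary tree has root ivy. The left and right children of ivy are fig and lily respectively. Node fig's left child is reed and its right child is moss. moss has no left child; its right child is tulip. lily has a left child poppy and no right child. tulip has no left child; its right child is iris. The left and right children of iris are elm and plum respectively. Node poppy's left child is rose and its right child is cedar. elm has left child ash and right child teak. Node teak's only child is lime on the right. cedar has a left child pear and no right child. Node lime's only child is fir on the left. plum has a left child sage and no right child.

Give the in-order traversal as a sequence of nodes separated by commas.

In-order visits the left subtree, then the node, then the right subtree.
At ivy: go left to fig.
  At fig: go left to reed.
    reed is a leaf — visit reed.
  Visit fig.
  At fig: go right to moss.
    At moss: no left child.
    Visit moss.
    At moss: go right to tulip.
      At tulip: no left child.
      Visit tulip.
      At tulip: go right to iris.
        At iris: go left to elm.
          At elm: go left to ash.
            ash is a leaf — visit ash.
          Visit elm.
          At elm: go right to teak.
            At teak: no left child.
            Visit teak.
            At teak: go right to lime.
              At lime: go left to fir.
                fir is a leaf — visit fir.
              Visit lime.
              At lime: no right child.
        Visit iris.
        At iris: go right to plum.
          At plum: go left to sage.
            sage is a leaf — visit sage.
          Visit plum.
          At plum: no right child.
Visit ivy.
At ivy: go right to lily.
  At lily: go left to poppy.
    At poppy: go left to rose.
      rose is a leaf — visit rose.
    Visit poppy.
    At poppy: go right to cedar.
      At cedar: go left to pear.
        pear is a leaf — visit pear.
      Visit cedar.
      At cedar: no right child.
  Visit lily.
  At lily: no right child.

reed, fig, moss, tulip, ash, elm, teak, fir, lime, iris, sage, plum, ivy, rose, poppy, pear, cedar, lily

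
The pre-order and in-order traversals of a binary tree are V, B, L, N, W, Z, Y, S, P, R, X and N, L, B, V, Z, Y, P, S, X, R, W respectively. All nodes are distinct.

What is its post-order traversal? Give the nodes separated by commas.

N, L, B, P, X, R, S, Y, Z, W, V

The first element of pre-order is the root; it splits in-order into left and right subtrees.
Root V: left subtree has 3 nodes {N, L, B}, right has 7 {Z, Y, P, S, X, R, W}.
  Root B: left subtree has 2 nodes {N, L}, right has 0 { }.
    Root L: left subtree has 1 node {N}, right has 0 { }.
  Root W: left subtree has 6 nodes {Z, Y, P, S, X, R}, right has 0 { }.
    Root Z: left subtree has 0 nodes { }, right has 5 {Y, P, S, X, R}.
      Root Y: left subtree has 0 nodes { }, right has 4 {P, S, X, R}.
        Root S: left subtree has 1 node {P}, right has 2 {X, R}.
          Root R: left subtree has 1 node {X}, right has 0 { }.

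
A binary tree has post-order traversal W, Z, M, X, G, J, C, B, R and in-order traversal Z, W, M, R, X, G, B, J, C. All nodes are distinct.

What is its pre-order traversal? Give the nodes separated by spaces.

R M Z W B G X C J

The last element of post-order is the root; it splits in-order into left and right subtrees.
Root R: left subtree has 3 nodes {Z, W, M}, right has 5 {X, G, B, J, C}.
  Root M: left subtree has 2 nodes {Z, W}, right has 0 { }.
    Root Z: left subtree has 0 nodes { }, right has 1 {W}.
  Root B: left subtree has 2 nodes {X, G}, right has 2 {J, C}.
    Root G: left subtree has 1 node {X}, right has 0 { }.
    Root C: left subtree has 1 node {J}, right has 0 { }.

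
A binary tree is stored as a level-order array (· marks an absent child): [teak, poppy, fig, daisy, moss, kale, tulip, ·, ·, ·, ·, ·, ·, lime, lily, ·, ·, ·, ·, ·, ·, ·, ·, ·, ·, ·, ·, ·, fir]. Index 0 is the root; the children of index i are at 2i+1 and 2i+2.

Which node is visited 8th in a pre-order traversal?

lime

Pre-order visits the node, then its left subtree, then its right subtree.
Visit teak.
At teak: go left to poppy.
  Visit poppy.
  At poppy: go left to daisy.
    daisy is a leaf — visit daisy.
  At poppy: go right to moss.
    moss is a leaf — visit moss.
At teak: go right to fig.
  Visit fig.
  At fig: go left to kale.
    kale is a leaf — visit kale.
  At fig: go right to tulip.
    Visit tulip.
    At tulip: go left to lime.
      Visit lime.
      At lime: no left child.
      At lime: go right to fir.
        fir is a leaf — visit fir.
    At tulip: go right to lily.
      lily is a leaf — visit lily.
Full pre-order sequence: teak, poppy, daisy, moss, fig, kale, tulip, lime, fir, lily.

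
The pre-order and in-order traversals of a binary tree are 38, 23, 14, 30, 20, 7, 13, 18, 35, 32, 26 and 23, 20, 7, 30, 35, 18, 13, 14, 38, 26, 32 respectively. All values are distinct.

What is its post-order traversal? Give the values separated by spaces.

7 20 35 18 13 30 14 23 26 32 38

The first element of pre-order is the root; it splits in-order into left and right subtrees.
Root 38: left subtree has 8 nodes {23, 20, 7, 30, 35, 18, 13, 14}, right has 2 {26, 32}.
  Root 23: left subtree has 0 nodes { }, right has 7 {20, 7, 30, 35, 18, 13, 14}.
    Root 14: left subtree has 6 nodes {20, 7, 30, 35, 18, 13}, right has 0 { }.
      Root 30: left subtree has 2 nodes {20, 7}, right has 3 {35, 18, 13}.
        Root 20: left subtree has 0 nodes { }, right has 1 {7}.
        Root 13: left subtree has 2 nodes {35, 18}, right has 0 { }.
          Root 18: left subtree has 1 node {35}, right has 0 { }.
  Root 32: left subtree has 1 node {26}, right has 0 { }.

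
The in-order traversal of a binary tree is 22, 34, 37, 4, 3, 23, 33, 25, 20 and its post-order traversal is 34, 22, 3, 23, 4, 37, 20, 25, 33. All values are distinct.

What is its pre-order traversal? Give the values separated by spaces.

33 37 22 34 4 23 3 25 20

The last element of post-order is the root; it splits in-order into left and right subtrees.
Root 33: left subtree has 6 nodes {22, 34, 37, 4, 3, 23}, right has 2 {25, 20}.
  Root 37: left subtree has 2 nodes {22, 34}, right has 3 {4, 3, 23}.
    Root 22: left subtree has 0 nodes { }, right has 1 {34}.
    Root 4: left subtree has 0 nodes { }, right has 2 {3, 23}.
      Root 23: left subtree has 1 node {3}, right has 0 { }.
  Root 25: left subtree has 0 nodes { }, right has 1 {20}.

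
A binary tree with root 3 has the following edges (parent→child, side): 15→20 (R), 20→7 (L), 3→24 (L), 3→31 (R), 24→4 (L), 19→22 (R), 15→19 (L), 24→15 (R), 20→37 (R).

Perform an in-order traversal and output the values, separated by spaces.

In-order visits the left subtree, then the node, then the right subtree.
At 3: go left to 24.
  At 24: go left to 4.
    4 is a leaf — visit 4.
  Visit 24.
  At 24: go right to 15.
    At 15: go left to 19.
      At 19: no left child.
      Visit 19.
      At 19: go right to 22.
        22 is a leaf — visit 22.
    Visit 15.
    At 15: go right to 20.
      At 20: go left to 7.
        7 is a leaf — visit 7.
      Visit 20.
      At 20: go right to 37.
        37 is a leaf — visit 37.
Visit 3.
At 3: go right to 31.
  31 is a leaf — visit 31.

4 24 19 22 15 7 20 37 3 31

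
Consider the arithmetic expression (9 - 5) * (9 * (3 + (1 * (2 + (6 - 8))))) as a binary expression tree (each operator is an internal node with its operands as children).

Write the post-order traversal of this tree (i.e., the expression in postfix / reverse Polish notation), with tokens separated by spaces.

Post-order on an expression tree gives postfix notation: for each operator, emit left operand, right operand, then the operator.

9 5 - 9 3 1 2 6 8 - + * + * *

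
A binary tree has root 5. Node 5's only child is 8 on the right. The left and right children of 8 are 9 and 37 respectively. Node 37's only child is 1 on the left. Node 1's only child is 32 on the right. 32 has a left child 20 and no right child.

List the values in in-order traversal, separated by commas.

5, 9, 8, 1, 20, 32, 37

In-order visits the left subtree, then the node, then the right subtree.
At 5: no left child.
Visit 5.
At 5: go right to 8.
  At 8: go left to 9.
    9 is a leaf — visit 9.
  Visit 8.
  At 8: go right to 37.
    At 37: go left to 1.
      At 1: no left child.
      Visit 1.
      At 1: go right to 32.
        At 32: go left to 20.
          20 is a leaf — visit 20.
        Visit 32.
        At 32: no right child.
    Visit 37.
    At 37: no right child.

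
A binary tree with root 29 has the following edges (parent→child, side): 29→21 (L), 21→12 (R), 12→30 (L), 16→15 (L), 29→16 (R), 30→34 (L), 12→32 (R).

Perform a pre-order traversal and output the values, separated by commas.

29, 21, 12, 30, 34, 32, 16, 15

Pre-order visits the node, then its left subtree, then its right subtree.
Visit 29.
At 29: go left to 21.
  Visit 21.
  At 21: no left child.
  At 21: go right to 12.
    Visit 12.
    At 12: go left to 30.
      Visit 30.
      At 30: go left to 34.
        34 is a leaf — visit 34.
      At 30: no right child.
    At 12: go right to 32.
      32 is a leaf — visit 32.
At 29: go right to 16.
  Visit 16.
  At 16: go left to 15.
    15 is a leaf — visit 15.
  At 16: no right child.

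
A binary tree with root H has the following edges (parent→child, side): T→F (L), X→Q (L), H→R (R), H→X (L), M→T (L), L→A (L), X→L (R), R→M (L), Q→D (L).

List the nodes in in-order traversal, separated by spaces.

In-order visits the left subtree, then the node, then the right subtree.
At H: go left to X.
  At X: go left to Q.
    At Q: go left to D.
      D is a leaf — visit D.
    Visit Q.
    At Q: no right child.
  Visit X.
  At X: go right to L.
    At L: go left to A.
      A is a leaf — visit A.
    Visit L.
    At L: no right child.
Visit H.
At H: go right to R.
  At R: go left to M.
    At M: go left to T.
      At T: go left to F.
        F is a leaf — visit F.
      Visit T.
      At T: no right child.
    Visit M.
    At M: no right child.
  Visit R.
  At R: no right child.

D Q X A L H F T M R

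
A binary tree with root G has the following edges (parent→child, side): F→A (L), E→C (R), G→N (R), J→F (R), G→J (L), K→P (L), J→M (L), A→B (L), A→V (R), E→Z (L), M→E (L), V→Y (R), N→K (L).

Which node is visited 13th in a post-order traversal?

N

Post-order visits the left subtree, then the right subtree, then the node.
At G: go left to J.
  At J: go left to M.
    At M: go left to E.
      At E: go left to Z.
        Z is a leaf — visit Z.
      At E: go right to C.
        C is a leaf — visit C.
      Visit E.
    At M: no right child.
    Visit M.
  At J: go right to F.
    At F: go left to A.
      At A: go left to B.
        B is a leaf — visit B.
      At A: go right to V.
        At V: no left child.
        At V: go right to Y.
          Y is a leaf — visit Y.
        Visit V.
      Visit A.
    At F: no right child.
    Visit F.
  Visit J.
At G: go right to N.
  At N: go left to K.
    At K: go left to P.
      P is a leaf — visit P.
    At K: no right child.
    Visit K.
  At N: no right child.
  Visit N.
Visit G.
Full post-order sequence: Z, C, E, M, B, Y, V, A, F, J, P, K, N, G.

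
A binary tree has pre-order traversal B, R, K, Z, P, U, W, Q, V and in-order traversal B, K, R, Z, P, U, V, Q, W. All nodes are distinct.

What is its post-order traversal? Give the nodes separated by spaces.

K V Q W U P Z R B

The first element of pre-order is the root; it splits in-order into left and right subtrees.
Root B: left subtree has 0 nodes { }, right has 8 {K, R, Z, P, U, V, Q, W}.
  Root R: left subtree has 1 node {K}, right has 6 {Z, P, U, V, Q, W}.
    Root Z: left subtree has 0 nodes { }, right has 5 {P, U, V, Q, W}.
      Root P: left subtree has 0 nodes { }, right has 4 {U, V, Q, W}.
        Root U: left subtree has 0 nodes { }, right has 3 {V, Q, W}.
          Root W: left subtree has 2 nodes {V, Q}, right has 0 { }.
            Root Q: left subtree has 1 node {V}, right has 0 { }.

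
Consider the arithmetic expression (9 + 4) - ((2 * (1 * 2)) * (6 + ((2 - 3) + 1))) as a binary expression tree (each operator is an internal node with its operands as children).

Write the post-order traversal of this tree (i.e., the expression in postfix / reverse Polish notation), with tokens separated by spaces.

Post-order on an expression tree gives postfix notation: for each operator, emit left operand, right operand, then the operator.

9 4 + 2 1 2 * * 6 2 3 - 1 + + * -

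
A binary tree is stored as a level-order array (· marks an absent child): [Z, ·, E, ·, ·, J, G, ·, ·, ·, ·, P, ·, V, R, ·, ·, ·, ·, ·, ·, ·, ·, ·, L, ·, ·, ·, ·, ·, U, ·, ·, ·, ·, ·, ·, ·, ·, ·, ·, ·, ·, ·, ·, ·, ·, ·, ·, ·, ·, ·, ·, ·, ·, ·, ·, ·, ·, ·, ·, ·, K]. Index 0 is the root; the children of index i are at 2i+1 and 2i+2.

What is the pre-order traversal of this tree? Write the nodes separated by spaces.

Z E J P L G V R U K

Pre-order visits the node, then its left subtree, then its right subtree.
Visit Z.
At Z: no left child.
At Z: go right to E.
  Visit E.
  At E: go left to J.
    Visit J.
    At J: go left to P.
      Visit P.
      At P: no left child.
      At P: go right to L.
        L is a leaf — visit L.
    At J: no right child.
  At E: go right to G.
    Visit G.
    At G: go left to V.
      V is a leaf — visit V.
    At G: go right to R.
      Visit R.
      At R: no left child.
      At R: go right to U.
        Visit U.
        At U: no left child.
        At U: go right to K.
          K is a leaf — visit K.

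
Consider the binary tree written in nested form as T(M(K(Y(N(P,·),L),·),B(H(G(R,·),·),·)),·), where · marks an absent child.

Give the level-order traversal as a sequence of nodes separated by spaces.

Level-order visits nodes level by level from the root, left to right within each level.
Level 0: T
Level 1: M
Level 2: K, B
Level 3: Y, H
Level 4: N, L, G
Level 5: P, R

T M K B Y H N L G P R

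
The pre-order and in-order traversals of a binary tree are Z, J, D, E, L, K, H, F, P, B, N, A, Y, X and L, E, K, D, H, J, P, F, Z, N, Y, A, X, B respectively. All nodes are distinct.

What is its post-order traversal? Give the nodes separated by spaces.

L K E H D P F J Y X A N B Z

The first element of pre-order is the root; it splits in-order into left and right subtrees.
Root Z: left subtree has 8 nodes {L, E, K, D, H, J, P, F}, right has 5 {N, Y, A, X, B}.
  Root J: left subtree has 5 nodes {L, E, K, D, H}, right has 2 {P, F}.
    Root D: left subtree has 3 nodes {L, E, K}, right has 1 {H}.
      Root E: left subtree has 1 node {L}, right has 1 {K}.
    Root F: left subtree has 1 node {P}, right has 0 { }.
  Root B: left subtree has 4 nodes {N, Y, A, X}, right has 0 { }.
    Root N: left subtree has 0 nodes { }, right has 3 {Y, A, X}.
      Root A: left subtree has 1 node {Y}, right has 1 {X}.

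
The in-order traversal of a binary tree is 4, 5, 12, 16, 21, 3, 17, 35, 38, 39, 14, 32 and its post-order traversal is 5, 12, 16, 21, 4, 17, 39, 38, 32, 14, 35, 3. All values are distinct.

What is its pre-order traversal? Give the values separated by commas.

3, 4, 21, 16, 12, 5, 35, 17, 14, 38, 39, 32

The last element of post-order is the root; it splits in-order into left and right subtrees.
Root 3: left subtree has 5 nodes {4, 5, 12, 16, 21}, right has 6 {17, 35, 38, 39, 14, 32}.
  Root 4: left subtree has 0 nodes { }, right has 4 {5, 12, 16, 21}.
    Root 21: left subtree has 3 nodes {5, 12, 16}, right has 0 { }.
      Root 16: left subtree has 2 nodes {5, 12}, right has 0 { }.
        Root 12: left subtree has 1 node {5}, right has 0 { }.
  Root 35: left subtree has 1 node {17}, right has 4 {38, 39, 14, 32}.
    Root 14: left subtree has 2 nodes {38, 39}, right has 1 {32}.
      Root 38: left subtree has 0 nodes { }, right has 1 {39}.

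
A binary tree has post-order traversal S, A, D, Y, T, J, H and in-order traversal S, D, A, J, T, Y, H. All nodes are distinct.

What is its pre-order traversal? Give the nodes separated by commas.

H, J, D, S, A, T, Y

The last element of post-order is the root; it splits in-order into left and right subtrees.
Root H: left subtree has 6 nodes {S, D, A, J, T, Y}, right has 0 { }.
  Root J: left subtree has 3 nodes {S, D, A}, right has 2 {T, Y}.
    Root D: left subtree has 1 node {S}, right has 1 {A}.
    Root T: left subtree has 0 nodes { }, right has 1 {Y}.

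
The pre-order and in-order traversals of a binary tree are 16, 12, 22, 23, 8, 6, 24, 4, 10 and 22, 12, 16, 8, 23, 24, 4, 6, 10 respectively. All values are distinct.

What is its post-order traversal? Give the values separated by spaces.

22 12 8 4 24 10 6 23 16

The first element of pre-order is the root; it splits in-order into left and right subtrees.
Root 16: left subtree has 2 nodes {22, 12}, right has 6 {8, 23, 24, 4, 6, 10}.
  Root 12: left subtree has 1 node {22}, right has 0 { }.
  Root 23: left subtree has 1 node {8}, right has 4 {24, 4, 6, 10}.
    Root 6: left subtree has 2 nodes {24, 4}, right has 1 {10}.
      Root 24: left subtree has 0 nodes { }, right has 1 {4}.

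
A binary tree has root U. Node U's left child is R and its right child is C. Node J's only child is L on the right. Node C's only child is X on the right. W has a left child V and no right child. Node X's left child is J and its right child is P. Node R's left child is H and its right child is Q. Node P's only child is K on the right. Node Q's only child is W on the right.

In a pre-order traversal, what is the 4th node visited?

Q

Pre-order visits the node, then its left subtree, then its right subtree.
Visit U.
At U: go left to R.
  Visit R.
  At R: go left to H.
    H is a leaf — visit H.
  At R: go right to Q.
    Visit Q.
    At Q: no left child.
    At Q: go right to W.
      Visit W.
      At W: go left to V.
        V is a leaf — visit V.
      At W: no right child.
At U: go right to C.
  Visit C.
  At C: no left child.
  At C: go right to X.
    Visit X.
    At X: go left to J.
      Visit J.
      At J: no left child.
      At J: go right to L.
        L is a leaf — visit L.
    At X: go right to P.
      Visit P.
      At P: no left child.
      At P: go right to K.
        K is a leaf — visit K.
Full pre-order sequence: U, R, H, Q, W, V, C, X, J, L, P, K.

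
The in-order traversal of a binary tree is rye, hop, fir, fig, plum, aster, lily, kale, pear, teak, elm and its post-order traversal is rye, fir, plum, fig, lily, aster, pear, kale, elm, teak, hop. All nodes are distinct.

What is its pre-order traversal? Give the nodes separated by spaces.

The last element of post-order is the root; it splits in-order into left and right subtrees.
Root hop: left subtree has 1 node {rye}, right has 9 {fir, fig, plum, aster, lily, kale, pear, teak, elm}.
  Root teak: left subtree has 7 nodes {fir, fig, plum, aster, lily, kale, pear}, right has 1 {elm}.
    Root kale: left subtree has 5 nodes {fir, fig, plum, aster, lily}, right has 1 {pear}.
      Root aster: left subtree has 3 nodes {fir, fig, plum}, right has 1 {lily}.
        Root fig: left subtree has 1 node {fir}, right has 1 {plum}.

hop rye teak kale aster fig fir plum lily pear elm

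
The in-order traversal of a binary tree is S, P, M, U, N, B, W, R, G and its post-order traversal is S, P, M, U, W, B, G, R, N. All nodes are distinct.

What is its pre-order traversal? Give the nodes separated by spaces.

N U M P S R B W G

The last element of post-order is the root; it splits in-order into left and right subtrees.
Root N: left subtree has 4 nodes {S, P, M, U}, right has 4 {B, W, R, G}.
  Root U: left subtree has 3 nodes {S, P, M}, right has 0 { }.
    Root M: left subtree has 2 nodes {S, P}, right has 0 { }.
      Root P: left subtree has 1 node {S}, right has 0 { }.
  Root R: left subtree has 2 nodes {B, W}, right has 1 {G}.
    Root B: left subtree has 0 nodes { }, right has 1 {W}.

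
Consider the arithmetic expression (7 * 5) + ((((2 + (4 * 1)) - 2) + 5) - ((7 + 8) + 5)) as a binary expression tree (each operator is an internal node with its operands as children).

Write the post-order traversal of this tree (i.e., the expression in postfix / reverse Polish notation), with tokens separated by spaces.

Post-order on an expression tree gives postfix notation: for each operator, emit left operand, right operand, then the operator.

7 5 * 2 4 1 * + 2 - 5 + 7 8 + 5 + - +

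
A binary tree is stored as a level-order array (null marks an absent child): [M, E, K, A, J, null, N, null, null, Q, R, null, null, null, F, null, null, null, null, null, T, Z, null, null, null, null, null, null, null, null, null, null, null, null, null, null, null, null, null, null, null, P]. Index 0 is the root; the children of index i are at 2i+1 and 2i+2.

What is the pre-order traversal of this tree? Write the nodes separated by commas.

Pre-order visits the node, then its left subtree, then its right subtree.
Visit M.
At M: go left to E.
  Visit E.
  At E: go left to A.
    A is a leaf — visit A.
  At E: go right to J.
    Visit J.
    At J: go left to Q.
      Visit Q.
      At Q: no left child.
      At Q: go right to T.
        Visit T.
        At T: go left to P.
          P is a leaf — visit P.
        At T: no right child.
    At J: go right to R.
      Visit R.
      At R: go left to Z.
        Z is a leaf — visit Z.
      At R: no right child.
At M: go right to K.
  Visit K.
  At K: no left child.
  At K: go right to N.
    Visit N.
    At N: no left child.
    At N: go right to F.
      F is a leaf — visit F.

M, E, A, J, Q, T, P, R, Z, K, N, F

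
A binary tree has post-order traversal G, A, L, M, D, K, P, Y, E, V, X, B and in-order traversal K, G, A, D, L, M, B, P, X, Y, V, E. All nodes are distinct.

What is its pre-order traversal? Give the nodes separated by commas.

B, K, D, A, G, M, L, X, P, V, Y, E

The last element of post-order is the root; it splits in-order into left and right subtrees.
Root B: left subtree has 6 nodes {K, G, A, D, L, M}, right has 5 {P, X, Y, V, E}.
  Root K: left subtree has 0 nodes { }, right has 5 {G, A, D, L, M}.
    Root D: left subtree has 2 nodes {G, A}, right has 2 {L, M}.
      Root A: left subtree has 1 node {G}, right has 0 { }.
      Root M: left subtree has 1 node {L}, right has 0 { }.
  Root X: left subtree has 1 node {P}, right has 3 {Y, V, E}.
    Root V: left subtree has 1 node {Y}, right has 1 {E}.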